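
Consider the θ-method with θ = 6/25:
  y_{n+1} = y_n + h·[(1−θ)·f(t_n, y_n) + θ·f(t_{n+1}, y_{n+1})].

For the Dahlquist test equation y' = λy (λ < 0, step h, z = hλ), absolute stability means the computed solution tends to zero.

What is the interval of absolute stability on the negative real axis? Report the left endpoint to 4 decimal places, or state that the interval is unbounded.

Set f=λy, z=hλ:
  y_{n+1} = y_n + z·[19/25·y_n + 6/25·y_{n+1}] ⇒ (1 − 6/25z)y_{n+1} = (1 + 19/25z)y_n
  so R(z) = (1 + 19/25z)/(1 − 6/25z).

Find x<0 with |R(x)|<1.
x=-0.46: |R|=0.5857
R=−1: 1+19/25x = −1+6/25x ⇒ -13/25x=2 ⇒ x=2/(-13/25)=-3.8462
Confirm numerically:
  x=-3.782: |R|=0.98251 <1
  x=-3.099: |R|=0.77719 <1
  x=-3.029: |R|=0.75395 <1
  x=-2.738: |R|=0.65226 <1
  x=-4.318: |R|=1.12049 >1
  x=-4.122: |R|=1.07211 >1
So |R|<1 on (-3.8462, 0).

(-3.8462, 0).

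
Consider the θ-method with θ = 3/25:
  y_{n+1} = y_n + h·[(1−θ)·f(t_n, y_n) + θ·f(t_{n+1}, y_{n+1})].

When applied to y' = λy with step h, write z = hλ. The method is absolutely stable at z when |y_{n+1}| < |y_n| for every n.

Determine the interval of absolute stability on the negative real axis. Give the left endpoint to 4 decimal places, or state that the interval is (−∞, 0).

With y'=λy (z=hλ):
  y_{n+1} = y_n + z·[22/25·y_n + 3/25·y_{n+1}] ⇒ (1 − 3/25z)y_{n+1} = (1 + 22/25z)y_n
  R(z) = (1 + 22/25z)/(1 − 3/25z).

Boundary: |R(x)|=1, x<0.
x=-0.33: |R|=0.6826
R=−1: 1+22/25x = −1+3/25x ⇒ -19/25x=2 ⇒ x=2/(-19/25)=-2.6316
Confirm numerically:
  x=-1.520: |R|=0.28552 <1
  x=-1.210: |R|=0.05658 <1
  x=-1.139: |R|=0.00204 <1
  x=-3.201: |R|=1.31266 >1
  x=-2.736: |R|=1.05974 >1
Interval (-2.6316, 0).

(-2.6316, 0).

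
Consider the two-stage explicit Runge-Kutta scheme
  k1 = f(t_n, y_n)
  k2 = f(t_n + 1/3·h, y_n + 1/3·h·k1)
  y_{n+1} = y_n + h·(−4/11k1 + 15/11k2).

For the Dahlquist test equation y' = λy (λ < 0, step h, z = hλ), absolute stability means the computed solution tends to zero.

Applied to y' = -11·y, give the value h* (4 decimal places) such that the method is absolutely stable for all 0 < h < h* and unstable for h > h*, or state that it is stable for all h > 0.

(-2.2000,0); λ=-11 ⇒ h* = (11/5)/11 = 0.2000.

On y'=λy, z=hλ:
  k1=λy_n ⇒ h·k1=z·y_n;  k2=λ(1+1/3z)y_n ⇒ h·k2=z(1+1/3z)y_n
  y_{n+1}/y_n = 1 − 4/11z + 15/11z(1+1/3z) = 1 + z + 5/11z²
  Hence R(z) = 1 + z + 5/11z².

Find x<0 with |R(x)|<1.
x=-0.62: |R|=0.5547
R=1: x+5/11x²=0 ⇒ x=−11/5=-2.2000; min R=1−1/(4·5/11)=0.4500>−1
Confirm numerically:
  x=-2.101: |R|=0.90545 <1
  x=-1.491: |R|=0.51949 <1
  x=-1.137: |R|=0.45062 <1
  x=-2.753: |R|=1.69200 >1
  x=-2.299: |R|=1.10345 >1
So |R|<1 on (-2.2000, 0).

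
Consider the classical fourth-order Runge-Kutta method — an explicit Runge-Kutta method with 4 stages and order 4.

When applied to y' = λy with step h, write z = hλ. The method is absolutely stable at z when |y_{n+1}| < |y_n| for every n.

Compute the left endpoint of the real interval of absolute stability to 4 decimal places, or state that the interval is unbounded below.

z* = -2.7853.

Set f=λy, z=hλ:
  order 4, 4-stage ⇒ R(z)=1+z+z^2/2+z^3/6+z^4/24
  (e.g. R(-1.71)=0.27495, |R|=0.27495)

Solve |R(x)|<1 on ℝ⁻.
x=-1.71: |R|=0.2749
|R(-2.88)|=1.1524 |R(-2.84)|=1.0857 |R(-1.11)|=0.3414
Bisect:
  x_lo=-3.1476 |R|=1.6986  x_hi=-0.0626 |R|=0.9393
  mid=-1.60512 |R|=0.27042 →hi
  mid=-2.37638 |R|=0.53935 →hi
  mid=-2.76201 |R|=0.96545 →hi
  mid=-2.95482 |R|=1.28716 →lo
  mid=-2.85841 |R|=1.11596 →lo
  mid=-2.81021 |R|=1.03822 →lo
  mid=-2.78611 |R|=1.00123 →lo
  mid=-2.77406 |R|=0.98319 →hi
  mid=-2.78008 |R|=0.99217 →hi
  mid=-2.78310 |R|=0.99669 →hi
  ...
  [-2.78535,-2.78517] ⇒ x*=-2.7853
So |R|<1 on (-2.7853, 0).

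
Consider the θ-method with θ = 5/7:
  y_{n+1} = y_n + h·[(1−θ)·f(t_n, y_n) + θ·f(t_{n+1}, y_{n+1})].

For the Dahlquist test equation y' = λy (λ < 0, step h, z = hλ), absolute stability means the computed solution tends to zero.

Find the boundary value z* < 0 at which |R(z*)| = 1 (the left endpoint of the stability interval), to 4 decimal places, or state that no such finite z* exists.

With y'=λy (z=hλ):
  y_{n+1} = y_n + z·[2/7·y_n + 5/7·y_{n+1}] ⇒ (1 − 5/7z)y_{n+1} = (1 + 2/7z)y_n
  ⇒ R(z) = (1 + 2/7z)/(1 − 5/7z).

Boundary: |R(x)|=1, x<0.
x=-0.74: |R|=0.5159
x=-2: |R|=0.1765
x=-10: |R|=0.2281
x=-100: |R|=0.3807
θ=5/7≥1/2 ⇒ |1+2/7x|<|1−5/7x| ∀x<0 ⇒ stable on all of ℝ⁻.

interval (−∞, 0).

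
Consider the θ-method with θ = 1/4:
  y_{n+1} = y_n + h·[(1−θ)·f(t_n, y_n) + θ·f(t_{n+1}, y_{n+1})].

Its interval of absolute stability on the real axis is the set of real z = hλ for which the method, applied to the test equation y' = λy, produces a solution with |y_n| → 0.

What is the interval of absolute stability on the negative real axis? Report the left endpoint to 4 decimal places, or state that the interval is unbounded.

z∈(-4.0000,0).

On y'=λy, z=hλ:
  y_{n+1} = y_n + z·[3/4·y_n + 1/4·y_{n+1}] ⇒ (1 − 1/4z)y_{n+1} = (1 + 3/4z)y_n
  so R(z) = (1 + 3/4z)/(1 − 1/4z).

Solve |R(x)|<1 on ℝ⁻.
x=-1.22: |R|=0.0651
R=−1: 1+3/4x = −1+1/4x ⇒ -1/2x=2 ⇒ x=2/(-1/2)=-4.0000
Confirm numerically:
  x=-3.834: |R|=0.95762 <1
  x=-3.313: |R|=0.81212 <1
  x=-2.453: |R|=0.52053 <1
  x=-1.998: |R|=0.33244 <1
  x=-4.540: |R|=1.12646 >1
  x=-4.347: |R|=1.08314 >1
  x=-4.252: |R|=1.06108 >1
So |R|<1 on (-4.0000, 0).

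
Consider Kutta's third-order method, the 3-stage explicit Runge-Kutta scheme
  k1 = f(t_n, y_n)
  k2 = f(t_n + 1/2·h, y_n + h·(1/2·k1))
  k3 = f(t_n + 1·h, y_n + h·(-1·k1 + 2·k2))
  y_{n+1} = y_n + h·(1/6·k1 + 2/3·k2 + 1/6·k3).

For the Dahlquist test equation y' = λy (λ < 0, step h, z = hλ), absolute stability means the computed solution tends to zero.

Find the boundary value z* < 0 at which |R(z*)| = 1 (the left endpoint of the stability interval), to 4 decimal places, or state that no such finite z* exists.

Set f=λy, z=hλ:
  order 3, 3-stage ⇒ R(z)=1+z+z^2/2+z^3/6
  (e.g. R(-0.57)=0.56158, |R|=0.56158)

Need |R(x)|<1, x<0.
x=-0.57: |R|=0.5616
|R(-2.6)|=1.1493 |R(-2.49)|=0.9630 |R(-2.09)|=0.4275
Bisect:
  x_lo=-3.3874 |R|=3.1281  x_hi=-0.2789 |R|=0.7564
  mid=-1.83312 |R|=0.17960 →hi
  mid=-2.61024 |R|=1.16764 →lo
  mid=-2.22168 |R|=0.58140 →hi
  mid=-2.41596 |R|=0.84779 →hi
  mid=-2.51310 |R|=1.00058 →lo
  mid=-2.46453 |R|=0.92246 →hi
  mid=-2.48881 |R|=0.96108 →hi
  mid=-2.50095 |R|=0.98072 →hi
  ...
  [-2.51291,-2.51272] ⇒ x*=-2.5127
Stable set (-2.5127, 0).

z* = -2.5127.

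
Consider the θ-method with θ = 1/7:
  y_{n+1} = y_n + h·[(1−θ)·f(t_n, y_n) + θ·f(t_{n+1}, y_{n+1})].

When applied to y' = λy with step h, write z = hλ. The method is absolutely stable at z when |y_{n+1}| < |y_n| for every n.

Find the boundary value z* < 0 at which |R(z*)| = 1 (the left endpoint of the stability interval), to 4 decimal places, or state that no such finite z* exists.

On y'=λy, z=hλ:
  y_{n+1} = y_n + z·[6/7·y_n + 1/7·y_{n+1}] ⇒ (1 − 1/7z)y_{n+1} = (1 + 6/7z)y_n
  ⇒ R(z) = (1 + 6/7z)/(1 − 1/7z).

Solve |R(x)|<1 on ℝ⁻.
x=-1.39: |R|=0.1597
R=−1: 1+6/7x = −1+1/7x ⇒ -5/7x=2 ⇒ x=2/(-5/7)=-2.8000
Confirm numerically:
  x=-2.334: |R|=0.75037 <1
  x=-1.998: |R|=0.55435 <1
  x=-1.934: |R|=0.51533 <1
  x=-3.188: |R|=1.19042 >1
  x=-2.926: |R|=1.06347 >1
So |R|<1 on (-2.8000, 0).

z* = -2.8000.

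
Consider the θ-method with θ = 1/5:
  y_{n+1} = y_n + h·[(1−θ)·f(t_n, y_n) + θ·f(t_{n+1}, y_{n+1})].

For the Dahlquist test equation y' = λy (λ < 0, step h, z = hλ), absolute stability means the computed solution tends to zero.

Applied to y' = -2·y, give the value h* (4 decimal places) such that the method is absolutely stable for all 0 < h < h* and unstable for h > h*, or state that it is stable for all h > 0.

(-3.3333,0); λ=-2 ⇒ h* = (10/3)/2 = 1.6667.

On y'=λy, z=hλ:
  y_{n+1} = y_n + z·[4/5·y_n + 1/5·y_{n+1}] ⇒ (1 − 1/5z)y_{n+1} = (1 + 4/5z)y_n
  ⇒ R(z) = (1 + 4/5z)/(1 − 1/5z).

Boundary: |R(x)|=1, x<0.
x=-0.49: |R|=0.5537
R=−1: 1+4/5x = −1+1/5x ⇒ -3/5x=2 ⇒ x=2/(-3/5)=-3.3333
Confirm numerically:
  x=-2.277: |R|=0.56452 <1
  x=-2.148: |R|=0.50252 <1
  x=-1.934: |R|=0.39458 <1
  x=-1.604: |R|=0.21442 <1
  x=-3.826: |R|=1.16746 >1
  x=-3.717: |R|=1.13204 >1
Interval (-3.3333, 0).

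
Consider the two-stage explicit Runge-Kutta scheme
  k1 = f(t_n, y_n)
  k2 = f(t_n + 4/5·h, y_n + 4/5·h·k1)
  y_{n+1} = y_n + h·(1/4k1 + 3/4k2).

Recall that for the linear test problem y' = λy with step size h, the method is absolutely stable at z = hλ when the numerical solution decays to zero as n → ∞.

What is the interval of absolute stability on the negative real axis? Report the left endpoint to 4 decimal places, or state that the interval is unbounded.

On y'=λy, z=hλ:
  k1=λy_n ⇒ h·k1=z·y_n;  k2=λ(1+4/5z)y_n ⇒ h·k2=z(1+4/5z)y_n
  y_{n+1}/y_n = 1 + 1/4z + 3/4z(1+4/5z) = 1 + z + 3/5z²
  so R(z) = 1 + z + 3/5z².

Boundary: |R(x)|=1, x<0.
x=-0.91: |R|=0.5869
R=1: x+3/5x²=0 ⇒ x=−5/3=-1.6667; min R=1−1/(4·3/5)=0.5833>−1
Confirm numerically:
  x=-1.350: |R|=0.74350 <1
  x=-1.002: |R|=0.60040 <1
  x=-0.885: |R|=0.58493 <1
  x=-2.162: |R|=1.64255 >1
  x=-2.020: |R|=1.42824 >1
  x=-1.914: |R|=1.28404 >1
Stable set (-1.6667, 0).

(-1.6667, 0).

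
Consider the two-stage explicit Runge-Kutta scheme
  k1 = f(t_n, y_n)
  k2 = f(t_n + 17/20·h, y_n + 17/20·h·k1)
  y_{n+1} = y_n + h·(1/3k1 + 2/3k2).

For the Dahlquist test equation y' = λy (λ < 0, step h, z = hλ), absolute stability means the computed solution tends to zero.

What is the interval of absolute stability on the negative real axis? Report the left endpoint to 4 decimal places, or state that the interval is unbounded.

On y'=λy, z=hλ:
  k1=λy_n ⇒ h·k1=z·y_n;  k2=λ(1+17/20z)y_n ⇒ h·k2=z(1+17/20z)y_n
  y_{n+1}/y_n = 1 + 1/3z + 2/3z(1+17/20z) = 1 + z + 17/30z²
  R(z) = 1 + z + 17/30z².

Boundary: |R(x)|=1, x<0.
x=-1.29: |R|=0.6530
R=1: x+17/30x²=0 ⇒ x=−30/17=-1.7647; min R=1−1/(4·17/30)=0.5588>−1
Confirm numerically:
  x=-1.234: |R|=0.62890 <1
  x=-1.205: |R|=0.61781 <1
  x=-1.064: |R|=0.57752 <1
  x=-2.000: |R|=1.26667 >1
  x=-1.830: |R|=1.06771 >1
Stable set (-1.7647, 0).

(-1.7647, 0).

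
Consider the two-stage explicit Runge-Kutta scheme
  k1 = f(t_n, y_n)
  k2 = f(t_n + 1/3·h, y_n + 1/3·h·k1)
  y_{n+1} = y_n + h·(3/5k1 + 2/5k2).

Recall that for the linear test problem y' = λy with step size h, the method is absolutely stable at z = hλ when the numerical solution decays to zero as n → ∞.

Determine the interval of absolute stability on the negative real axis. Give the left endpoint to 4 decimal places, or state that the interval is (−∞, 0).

z∈(-7.5000,0).

With y'=λy (z=hλ):
  k1=λy_n ⇒ h·k1=z·y_n;  k2=λ(1+1/3z)y_n ⇒ h·k2=z(1+1/3z)y_n
  y_{n+1}/y_n = 1 + 3/5z + 2/5z(1+1/3z) = 1 + z + 2/15z²
  Hence R(z) = 1 + z + 2/15z².

Find x<0 with |R(x)|<1.
x=-1.4: |R|=0.1387
R=1: x+2/15x²=0 ⇒ x=−15/2=-7.5000; min R=1−1/(4·2/15)=-0.8750>−1
Confirm numerically:
  x=-7.272: |R|=0.77893 <1
  x=-5.445: |R|=0.49193 <1
  x=-4.859: |R|=0.71102 <1
  x=-8.073: |R|=1.61678 >1
  x=-7.990: |R|=1.52201 >1
  x=-7.981: |R|=1.51185 >1
Stable set (-7.5000, 0).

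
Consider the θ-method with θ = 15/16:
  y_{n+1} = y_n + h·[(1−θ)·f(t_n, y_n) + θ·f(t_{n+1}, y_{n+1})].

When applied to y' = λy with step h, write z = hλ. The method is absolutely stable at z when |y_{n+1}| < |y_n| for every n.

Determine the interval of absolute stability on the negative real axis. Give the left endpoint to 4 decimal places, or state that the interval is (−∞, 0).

interval (−∞, 0).

Test eqn y'=λy, z=hλ:
  y_{n+1} = y_n + z·[1/16·y_n + 15/16·y_{n+1}] ⇒ (1 − 15/16z)y_{n+1} = (1 + 1/16z)y_n
  so R(z) = (1 + 1/16z)/(1 − 15/16z).

Solve |R(x)|<1 on ℝ⁻.
x=-0.93: |R|=0.5032
x=-2: |R|=0.3043
x=-10: |R|=0.0361
x=-100: |R|=0.0554
θ=15/16≥1/2 ⇒ |1+1/16x|<|1−15/16x| ∀x<0 ⇒ interval (−∞,0).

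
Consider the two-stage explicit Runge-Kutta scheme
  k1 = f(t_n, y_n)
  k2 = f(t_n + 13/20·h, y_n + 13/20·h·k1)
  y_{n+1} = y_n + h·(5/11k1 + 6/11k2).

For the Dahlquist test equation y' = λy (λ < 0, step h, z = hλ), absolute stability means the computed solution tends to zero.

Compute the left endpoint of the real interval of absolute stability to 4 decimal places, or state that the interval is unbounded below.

left endpoint -2.8205.

Set f=λy, z=hλ:
  k1=λy_n ⇒ h·k1=z·y_n;  k2=λ(1+13/20z)y_n ⇒ h·k2=z(1+13/20z)y_n
  y_{n+1}/y_n = 1 + 5/11z + 6/11z(1+13/20z) = 1 + z + 39/110z²
  Hence R(z) = 1 + z + 39/110z².

Find x<0 with |R(x)|<1.
x=-0.5: |R|=0.5886
R=1: x+39/110x²=0 ⇒ x=−110/39=-2.8205; min R=1−1/(4·39/110)=0.2949>−1
Confirm numerically:
  x=-2.562: |R|=0.76518 <1
  x=-2.403: |R|=0.64429 <1
  x=-2.318: |R|=0.58702 <1
  x=-1.170: |R|=0.31534 <1
  x=-3.202: |R|=1.43309 >1
  x=-3.072: |R|=1.27391 >1
Interval (-2.8205, 0).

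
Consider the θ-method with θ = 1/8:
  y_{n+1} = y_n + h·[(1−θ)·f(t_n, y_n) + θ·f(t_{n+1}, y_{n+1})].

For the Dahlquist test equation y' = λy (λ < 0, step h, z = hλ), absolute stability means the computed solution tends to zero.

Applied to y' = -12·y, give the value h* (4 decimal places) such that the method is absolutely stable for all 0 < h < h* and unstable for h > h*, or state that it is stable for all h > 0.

On y'=λy, z=hλ:
  y_{n+1} = y_n + z·[7/8·y_n + 1/8·y_{n+1}] ⇒ (1 − 1/8z)y_{n+1} = (1 + 7/8z)y_n
  ⇒ R(z) = (1 + 7/8z)/(1 − 1/8z).

Find x<0 with |R(x)|<1.
x=-1.74: |R|=0.4292
R=−1: 1+7/8x = −1+1/8x ⇒ -3/4x=2 ⇒ x=2/(-3/4)=-2.6667
Confirm numerically:
  x=-2.115: |R|=0.67276 <1
  x=-2.107: |R|=0.66776 <1
  x=-1.720: |R|=0.41564 <1
  x=-1.534: |R|=0.28718 <1
  x=-3.234: |R|=1.30301 >1
  x=-3.108: |R|=1.23839 >1
  x=-3.017: |R|=1.19080 >1
So |R|<1 on (-2.6667, 0).

(-2.6667,0); λ=-12 ⇒ h* = (8/3)/12 = 0.2222.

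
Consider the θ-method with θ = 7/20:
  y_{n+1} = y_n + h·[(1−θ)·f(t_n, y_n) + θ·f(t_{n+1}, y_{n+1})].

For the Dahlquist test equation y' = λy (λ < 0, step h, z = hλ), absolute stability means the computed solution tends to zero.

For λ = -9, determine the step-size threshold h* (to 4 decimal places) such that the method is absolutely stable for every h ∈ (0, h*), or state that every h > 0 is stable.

Set f=λy, z=hλ:
  y_{n+1} = y_n + z·[13/20·y_n + 7/20·y_{n+1}] ⇒ (1 − 7/20z)y_{n+1} = (1 + 13/20z)y_n
  so R(z) = (1 + 13/20z)/(1 − 7/20z).

Need |R(x)|<1, x<0.
x=-0.98: |R|=0.2703
R=−1: 1+13/20x = −1+7/20x ⇒ -3/10x=2 ⇒ x=2/(-3/10)=-6.6667
Confirm numerically:
  x=-6.234: |R|=0.95921 <1
  x=-3.280: |R|=0.52700 <1
  x=-2.705: |R|=0.38950 <1
  x=-7.180: |R|=1.04384 >1
  x=-6.802: |R|=1.01201 >1
Stable set (-6.6667, 0).

(-6.6667,0); λ=-9 ⇒ h* = (20/3)/9 = 0.7407.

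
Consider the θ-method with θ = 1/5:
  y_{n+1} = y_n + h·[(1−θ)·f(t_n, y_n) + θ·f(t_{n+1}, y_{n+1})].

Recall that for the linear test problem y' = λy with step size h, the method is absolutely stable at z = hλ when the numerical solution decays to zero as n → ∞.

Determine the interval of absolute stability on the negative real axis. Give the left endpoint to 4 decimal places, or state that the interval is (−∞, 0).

With y'=λy (z=hλ):
  y_{n+1} = y_n + z·[4/5·y_n + 1/5·y_{n+1}] ⇒ (1 − 1/5z)y_{n+1} = (1 + 4/5z)y_n
  ⇒ R(z) = (1 + 4/5z)/(1 − 1/5z).

Find x<0 with |R(x)|<1.
x=-0.92: |R|=0.2230
R=−1: 1+4/5x = −1+1/5x ⇒ -3/5x=2 ⇒ x=2/(-3/5)=-3.3333
Confirm numerically:
  x=-3.232: |R|=0.96307 <1
  x=-2.880: |R|=0.82741 <1
  x=-2.120: |R|=0.48876 <1
  x=-3.918: |R|=1.19668 >1
  x=-3.903: |R|=1.19196 >1
  x=-3.494: |R|=1.05675 >1
Interval (-3.3333, 0).

(-3.3333, 0).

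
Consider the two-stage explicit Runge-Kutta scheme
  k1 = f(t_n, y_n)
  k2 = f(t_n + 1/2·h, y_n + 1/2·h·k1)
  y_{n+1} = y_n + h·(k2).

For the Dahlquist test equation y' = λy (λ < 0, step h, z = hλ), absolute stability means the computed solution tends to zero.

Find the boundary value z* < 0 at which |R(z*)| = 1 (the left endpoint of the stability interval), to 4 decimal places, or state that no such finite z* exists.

z* = -2.0000.

On y'=λy, z=hλ:
  k1=λy_n ⇒ h·k1=z·y_n;  k2=λ(1+1/2z)y_n ⇒ h·k2=z(1+1/2z)y_n
  y_{n+1}/y_n = 1 + z(1+1/2z) = 1 + z + 1/2z²
  ⇒ R(z) = 1 + z + 1/2z².

Find x<0 with |R(x)|<1.
x=-0.89: |R|=0.5061
R=1: x+1/2x²=0 ⇒ x=−2=-2.0000; min R=1−1/(4·1/2)=0.5000>−1
Confirm numerically:
  x=-1.490: |R|=0.62005 <1
  x=-1.340: |R|=0.55780 <1
  x=-0.889: |R|=0.50616 <1
  x=-2.494: |R|=1.61602 >1
  x=-2.373: |R|=1.44256 >1
  x=-2.136: |R|=1.14525 >1
Stable set (-2.0000, 0).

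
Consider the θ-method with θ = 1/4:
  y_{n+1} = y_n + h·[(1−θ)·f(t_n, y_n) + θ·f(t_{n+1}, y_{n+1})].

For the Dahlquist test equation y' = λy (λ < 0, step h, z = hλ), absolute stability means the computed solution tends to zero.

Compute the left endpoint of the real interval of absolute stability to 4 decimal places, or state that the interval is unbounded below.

z* = -4.0000.

On y'=λy, z=hλ:
  y_{n+1} = y_n + z·[3/4·y_n + 1/4·y_{n+1}] ⇒ (1 − 1/4z)y_{n+1} = (1 + 3/4z)y_n
  Hence R(z) = (1 + 3/4z)/(1 − 1/4z).

Solve |R(x)|<1 on ℝ⁻.
x=-1.57: |R|=0.1275
R=−1: 1+3/4x = −1+1/4x ⇒ -1/2x=2 ⇒ x=2/(-1/2)=-4.0000
Confirm numerically:
  x=-3.615: |R|=0.89888 <1
  x=-3.340: |R|=0.82016 <1
  x=-2.058: |R|=0.35886 <1
  x=-1.683: |R|=0.18459 <1
  x=-4.584: |R|=1.13607 >1
  x=-4.379: |R|=1.09046 >1
  x=-4.246: |R|=1.05967 >1
Interval (-4.0000, 0).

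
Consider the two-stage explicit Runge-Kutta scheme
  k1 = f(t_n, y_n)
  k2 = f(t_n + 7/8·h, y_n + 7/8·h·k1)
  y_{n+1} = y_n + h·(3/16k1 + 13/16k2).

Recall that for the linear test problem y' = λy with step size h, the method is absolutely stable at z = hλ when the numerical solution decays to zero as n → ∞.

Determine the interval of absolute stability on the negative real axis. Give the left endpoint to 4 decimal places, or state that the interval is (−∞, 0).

With y'=λy (z=hλ):
  k1=λy_n ⇒ h·k1=z·y_n;  k2=λ(1+7/8z)y_n ⇒ h·k2=z(1+7/8z)y_n
  y_{n+1}/y_n = 1 + 3/16z + 13/16z(1+7/8z) = 1 + z + 91/128z²
  so R(z) = 1 + z + 91/128z².

Boundary: |R(x)|=1, x<0.
x=-1.79: |R|=1.4879
R=1: x+91/128x²=0 ⇒ x=−128/91=-1.4066; min R=1−1/(4·91/128)=0.6484>−1
Confirm numerically:
  x=-1.386: |R|=0.97971 <1
  x=-0.756: |R|=0.65033 <1
  x=-1.652: |R|=1.28822 >1
  x=-1.600: |R|=1.22000 >1
  x=-1.493: |R|=1.09171 >1
Interval (-1.4066, 0).

(-1.4066, 0).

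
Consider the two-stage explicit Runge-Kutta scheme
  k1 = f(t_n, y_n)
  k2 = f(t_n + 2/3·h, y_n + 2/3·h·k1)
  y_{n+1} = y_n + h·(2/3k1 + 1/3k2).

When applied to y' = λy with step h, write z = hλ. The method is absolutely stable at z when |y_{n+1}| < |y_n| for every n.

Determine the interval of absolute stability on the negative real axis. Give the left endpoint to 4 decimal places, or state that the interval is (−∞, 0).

Set f=λy, z=hλ:
  k1=λy_n ⇒ h·k1=z·y_n;  k2=λ(1+2/3z)y_n ⇒ h·k2=z(1+2/3z)y_n
  y_{n+1}/y_n = 1 + 2/3z + 1/3z(1+2/3z) = 1 + z + 2/9z²
  so R(z) = 1 + z + 2/9z².

Find x<0 with |R(x)|<1.
x=-1.24: |R|=0.1017
R=1: x+2/9x²=0 ⇒ x=−9/2=-4.5000; min R=1−1/(4·2/9)=-0.1250>−1
Confirm numerically:
  x=-3.964: |R|=0.52784 <1
  x=-3.919: |R|=0.49401 <1
  x=-3.890: |R|=0.47269 <1
  x=-2.584: |R|=0.10021 <1
  x=-4.844: |R|=1.37030 >1
  x=-4.548: |R|=1.04851 >1
  x=-4.536: |R|=1.03629 >1
So |R|<1 on (-4.5000, 0).

z∈(-4.5000,0).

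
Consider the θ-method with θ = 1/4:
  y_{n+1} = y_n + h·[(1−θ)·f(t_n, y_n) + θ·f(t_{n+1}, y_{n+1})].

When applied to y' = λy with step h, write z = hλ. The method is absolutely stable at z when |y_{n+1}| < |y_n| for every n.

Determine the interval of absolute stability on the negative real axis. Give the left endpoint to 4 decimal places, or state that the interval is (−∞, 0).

Test eqn y'=λy, z=hλ:
  y_{n+1} = y_n + z·[3/4·y_n + 1/4·y_{n+1}] ⇒ (1 − 1/4z)y_{n+1} = (1 + 3/4z)y_n
  R(z) = (1 + 3/4z)/(1 − 1/4z).

Boundary: |R(x)|=1, x<0.
x=-1.65: |R|=0.1681
R=−1: 1+3/4x = −1+1/4x ⇒ -1/2x=2 ⇒ x=2/(-1/2)=-4.0000
Confirm numerically:
  x=-3.895: |R|=0.97340 <1
  x=-3.639: |R|=0.90549 <1
  x=-3.366: |R|=0.82786 <1
  x=-2.416: |R|=0.50623 <1
  x=-4.500: |R|=1.11765 >1
  x=-4.473: |R|=1.11165 >1
  x=-4.138: |R|=1.03391 >1
Interval (-4.0000, 0).

(-4.0000, 0).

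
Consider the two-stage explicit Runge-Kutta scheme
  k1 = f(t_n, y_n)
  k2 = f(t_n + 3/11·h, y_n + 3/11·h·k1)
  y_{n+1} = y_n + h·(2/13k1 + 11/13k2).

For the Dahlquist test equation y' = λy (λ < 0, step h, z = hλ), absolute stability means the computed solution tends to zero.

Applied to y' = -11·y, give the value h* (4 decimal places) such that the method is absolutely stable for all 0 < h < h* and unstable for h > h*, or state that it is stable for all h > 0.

On y'=λy, z=hλ:
  k1=λy_n ⇒ h·k1=z·y_n;  k2=λ(1+3/11z)y_n ⇒ h·k2=z(1+3/11z)y_n
  y_{n+1}/y_n = 1 + 2/13z + 11/13z(1+3/11z) = 1 + z + 3/13z²
  R(z) = 1 + z + 3/13z².

Need |R(x)|<1, x<0.
x=-1: |R|=0.2308
R=1: x+3/13x²=0 ⇒ x=−13/3=-4.3333; min R=1−1/(4·3/13)=-0.0833>−1
Confirm numerically:
  x=-4.205: |R|=0.87547 <1
  x=-2.504: |R|=0.05707 <1
  x=-2.502: |R|=0.05738 <1
  x=-2.361: |R|=0.07462 <1
  x=-4.830: |R|=1.55359 >1
  x=-4.818: |R|=1.53887 >1
  x=-4.385: |R|=1.05228 >1
Interval (-4.3333, 0).

(-4.3333,0); λ=-11 ⇒ h* = (13/3)/11 = 0.3939.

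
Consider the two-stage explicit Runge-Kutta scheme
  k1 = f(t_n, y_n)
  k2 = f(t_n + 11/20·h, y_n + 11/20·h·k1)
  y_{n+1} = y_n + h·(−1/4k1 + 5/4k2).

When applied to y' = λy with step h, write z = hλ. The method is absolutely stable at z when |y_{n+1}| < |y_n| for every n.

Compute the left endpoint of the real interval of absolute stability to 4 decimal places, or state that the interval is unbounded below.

z* = -1.4545.

Set f=λy, z=hλ:
  k1=λy_n ⇒ h·k1=z·y_n;  k2=λ(1+11/20z)y_n ⇒ h·k2=z(1+11/20z)y_n
  y_{n+1}/y_n = 1 − 1/4z + 5/4z(1+11/20z) = 1 + z + 11/16z²
  R(z) = 1 + z + 11/16z².

Need |R(x)|<1, x<0.
x=-1.17: |R|=0.7711
R=1: x+11/16x²=0 ⇒ x=−16/11=-1.4545; min R=1−1/(4·11/16)=0.6364>−1
Confirm numerically:
  x=-1.365: |R|=0.91597 <1
  x=-1.208: |R|=0.79524 <1
  x=-1.025: |R|=0.69730 <1
  x=-0.702: |R|=0.63680 <1
  x=-1.997: |R|=1.74476 >1
  x=-1.595: |R|=1.15402 >1
So |R|<1 on (-1.4545, 0).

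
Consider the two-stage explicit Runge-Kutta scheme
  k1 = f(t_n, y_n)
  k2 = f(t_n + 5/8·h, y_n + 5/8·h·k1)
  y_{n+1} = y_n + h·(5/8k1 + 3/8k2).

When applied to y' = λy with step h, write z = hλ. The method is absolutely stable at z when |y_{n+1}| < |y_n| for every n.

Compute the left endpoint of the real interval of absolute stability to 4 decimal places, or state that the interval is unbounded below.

With y'=λy (z=hλ):
  k1=λy_n ⇒ h·k1=z·y_n;  k2=λ(1+5/8z)y_n ⇒ h·k2=z(1+5/8z)y_n
  y_{n+1}/y_n = 1 + 5/8z + 3/8z(1+5/8z) = 1 + z + 15/64z²
  Hence R(z) = 1 + z + 15/64z².

Boundary: |R(x)|=1, x<0.
x=-0.43: |R|=0.6133
R=1: x+15/64x²=0 ⇒ x=−64/15=-4.2667; min R=1−1/(4·15/64)=-0.0667>−1
Confirm numerically:
  x=-3.760: |R|=0.55350 <1
  x=-3.448: |R|=0.33841 <1
  x=-3.248: |R|=0.22454 <1
  x=-3.198: |R|=0.19900 <1
  x=-4.681: |R|=1.45457 >1
  x=-4.411: |R|=1.14922 >1
  x=-4.304: |R|=1.03766 >1
So |R|<1 on (-4.2667, 0).

left endpoint -4.2667.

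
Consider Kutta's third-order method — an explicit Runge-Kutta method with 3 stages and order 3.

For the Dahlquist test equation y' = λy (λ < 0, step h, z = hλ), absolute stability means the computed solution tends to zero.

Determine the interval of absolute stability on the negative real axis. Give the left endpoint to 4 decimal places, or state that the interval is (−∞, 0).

Test eqn y'=λy, z=hλ:
  order 3, 3-stage ⇒ R(z)=1+z+z^2/2+z^3/6
  (e.g. R(-1.66)=-0.04458, |R|=0.04458)

Find x<0 with |R(x)|<1.
x=-1.66: |R|=0.0446
|R(-2.9)|=1.7598 |R(-2.45)|=0.8998 |R(-1.78)|=0.1358
Bisect:
  x_lo=-2.9735 |R|=1.9344  x_hi=-0.2991 |R|=0.7412
  mid=-1.63626 |R|=0.02773 →hi
  mid=-2.30486 |R|=0.68939 →hi
  mid=-2.63916 |R|=1.22028 →lo
  mid=-2.47201 |R|=0.93427 →hi
  mid=-2.55559 |R|=1.07184 →lo
  mid=-2.51380 |R|=1.00173 →lo
  mid=-2.49291 |R|=0.96768 →hi
  ...
  [-2.51282,-2.51266] ⇒ x*=-2.5127
So |R|<1 on (-2.5127, 0).

z∈(-2.5127,0).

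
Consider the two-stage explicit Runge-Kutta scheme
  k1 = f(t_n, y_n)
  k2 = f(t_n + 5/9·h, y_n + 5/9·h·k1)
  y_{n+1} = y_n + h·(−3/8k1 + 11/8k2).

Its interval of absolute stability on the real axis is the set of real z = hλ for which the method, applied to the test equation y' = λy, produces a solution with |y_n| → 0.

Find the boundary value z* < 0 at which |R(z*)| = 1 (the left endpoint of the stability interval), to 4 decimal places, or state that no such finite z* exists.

left endpoint -1.3091.

Set f=λy, z=hλ:
  k1=λy_n ⇒ h·k1=z·y_n;  k2=λ(1+5/9z)y_n ⇒ h·k2=z(1+5/9z)y_n
  y_{n+1}/y_n = 1 − 3/8z + 11/8z(1+5/9z) = 1 + z + 55/72z²
  so R(z) = 1 + z + 55/72z².

Need |R(x)|<1, x<0.
x=-0.63: |R|=0.6732
R=1: x+55/72x²=0 ⇒ x=−72/55=-1.3091; min R=1−1/(4·55/72)=0.6727>−1
Confirm numerically:
  x=-1.018: |R|=0.77364 <1
  x=-0.799: |R|=0.68867 <1
  x=-0.633: |R|=0.67308 <1
  x=-1.758: |R|=1.60285 >1
  x=-1.490: |R|=1.20591 >1
Interval (-1.3091, 0).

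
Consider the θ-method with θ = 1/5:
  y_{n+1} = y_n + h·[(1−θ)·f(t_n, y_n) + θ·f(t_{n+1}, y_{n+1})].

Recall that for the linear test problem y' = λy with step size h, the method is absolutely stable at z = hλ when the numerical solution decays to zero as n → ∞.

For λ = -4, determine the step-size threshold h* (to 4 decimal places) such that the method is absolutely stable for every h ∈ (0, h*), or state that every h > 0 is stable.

With y'=λy (z=hλ):
  y_{n+1} = y_n + z·[4/5·y_n + 1/5·y_{n+1}] ⇒ (1 − 1/5z)y_{n+1} = (1 + 4/5z)y_n
  Hence R(z) = (1 + 4/5z)/(1 − 1/5z).

Solve |R(x)|<1 on ℝ⁻.
x=-1.08: |R|=0.1118
R=−1: 1+4/5x = −1+1/5x ⇒ -3/5x=2 ⇒ x=2/(-3/5)=-3.3333
Confirm numerically:
  x=-3.210: |R|=0.95493 <1
  x=-2.511: |R|=0.67155 <1
  x=-1.834: |R|=0.34182 <1
  x=-3.795: |R|=1.15748 >1
  x=-3.403: |R|=1.02487 >1
Interval (-3.3333, 0).

(-3.3333,0); λ=-4 ⇒ h* = (10/3)/4 = 0.8333.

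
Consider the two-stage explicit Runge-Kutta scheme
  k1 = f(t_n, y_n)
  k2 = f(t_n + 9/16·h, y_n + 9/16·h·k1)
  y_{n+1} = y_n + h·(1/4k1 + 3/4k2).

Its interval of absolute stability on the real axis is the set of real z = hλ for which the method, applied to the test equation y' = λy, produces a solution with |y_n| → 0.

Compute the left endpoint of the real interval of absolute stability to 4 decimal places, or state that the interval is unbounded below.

z* = -2.3704.

Set f=λy, z=hλ:
  k1=λy_n ⇒ h·k1=z·y_n;  k2=λ(1+9/16z)y_n ⇒ h·k2=z(1+9/16z)y_n
  y_{n+1}/y_n = 1 + 1/4z + 3/4z(1+9/16z) = 1 + z + 27/64z²
  R(z) = 1 + z + 27/64z².

Find x<0 with |R(x)|<1.
x=-0.46: |R|=0.6293
R=1: x+27/64x²=0 ⇒ x=−64/27=-2.3704; min R=1−1/(4·27/64)=0.4074>−1
Confirm numerically:
  x=-2.343: |R|=0.97295 <1
  x=-1.490: |R|=0.44660 <1
  x=-1.205: |R|=0.40757 <1
  x=-2.864: |R|=1.59643 >1
  x=-2.758: |R|=1.45102 >1
  x=-2.648: |R|=1.31015 >1
So |R|<1 on (-2.3704, 0).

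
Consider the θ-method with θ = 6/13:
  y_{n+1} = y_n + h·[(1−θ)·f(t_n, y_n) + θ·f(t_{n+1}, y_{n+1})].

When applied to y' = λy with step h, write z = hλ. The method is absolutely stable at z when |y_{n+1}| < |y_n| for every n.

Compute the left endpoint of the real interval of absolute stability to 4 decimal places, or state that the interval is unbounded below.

z* = -26.0000.

Test eqn y'=λy, z=hλ:
  y_{n+1} = y_n + z·[7/13·y_n + 6/13·y_{n+1}] ⇒ (1 − 6/13z)y_{n+1} = (1 + 7/13z)y_n
  Hence R(z) = (1 + 7/13z)/(1 − 6/13z).

Need |R(x)|<1, x<0.
x=-1.35: |R|=0.1682
R=−1: 1+7/13x = −1+6/13x ⇒ -1/13x=2 ⇒ x=2/(-1/13)=-26.0000
Confirm numerically:
  x=-23.115: |R|=0.98098 <1
  x=-16.156: |R|=0.91046 <1
  x=-12.855: |R|=0.85416 <1
  x=-12.254: |R|=0.84113 <1
  x=-26.451: |R|=1.00263 >1
  x=-26.246: |R|=1.00144 >1
  x=-26.144: |R|=1.00085 >1
Stable set (-26.0000, 0).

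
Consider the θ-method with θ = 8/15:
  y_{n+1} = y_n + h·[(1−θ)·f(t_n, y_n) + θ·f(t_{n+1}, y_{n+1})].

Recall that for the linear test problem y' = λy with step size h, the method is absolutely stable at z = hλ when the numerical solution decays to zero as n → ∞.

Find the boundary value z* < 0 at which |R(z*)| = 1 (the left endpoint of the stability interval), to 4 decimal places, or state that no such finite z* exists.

interval (−∞, 0).

With y'=λy (z=hλ):
  y_{n+1} = y_n + z·[7/15·y_n + 8/15·y_{n+1}] ⇒ (1 − 8/15z)y_{n+1} = (1 + 7/15z)y_n
  R(z) = (1 + 7/15z)/(1 − 8/15z).

Boundary: |R(x)|=1, x<0.
x=-0.78: |R|=0.4492
x=-2: |R|=0.0323
x=-10: |R|=0.5789
x=-100: |R|=0.8405
θ=8/15≥1/2 ⇒ |1+7/15x|<|1−8/15x| ∀x<0 ⇒ unbounded interval.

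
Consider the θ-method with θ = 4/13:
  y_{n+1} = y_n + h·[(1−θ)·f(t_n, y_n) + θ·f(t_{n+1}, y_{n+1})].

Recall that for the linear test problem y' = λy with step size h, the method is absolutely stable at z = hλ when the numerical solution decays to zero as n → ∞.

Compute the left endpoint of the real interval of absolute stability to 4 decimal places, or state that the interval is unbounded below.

left endpoint -5.2000.

On y'=λy, z=hλ:
  y_{n+1} = y_n + z·[9/13·y_n + 4/13·y_{n+1}] ⇒ (1 − 4/13z)y_{n+1} = (1 + 9/13z)y_n
  so R(z) = (1 + 9/13z)/(1 − 4/13z).

Find x<0 with |R(x)|<1.
x=-1.49: |R|=0.0216
R=−1: 1+9/13x = −1+4/13x ⇒ -5/13x=2 ⇒ x=2/(-5/13)=-5.2000
Confirm numerically:
  x=-4.877: |R|=0.95032 <1
  x=-4.438: |R|=0.87611 <1
  x=-3.308: |R|=0.63937 <1
  x=-3.052: |R|=0.57394 <1
  x=-5.522: |R|=1.04588 >1
  x=-5.450: |R|=1.03592 >1
Stable set (-5.2000, 0).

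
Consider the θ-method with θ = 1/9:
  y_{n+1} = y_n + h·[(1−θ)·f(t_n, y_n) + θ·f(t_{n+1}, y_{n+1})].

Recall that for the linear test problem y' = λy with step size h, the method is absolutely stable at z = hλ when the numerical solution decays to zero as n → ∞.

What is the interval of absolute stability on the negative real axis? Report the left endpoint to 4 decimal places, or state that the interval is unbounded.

With y'=λy (z=hλ):
  y_{n+1} = y_n + z·[8/9·y_n + 1/9·y_{n+1}] ⇒ (1 − 1/9z)y_{n+1} = (1 + 8/9z)y_n
  Hence R(z) = (1 + 8/9z)/(1 − 1/9z).

Find x<0 with |R(x)|<1.
x=-0.85: |R|=0.2234
R=−1: 1+8/9x = −1+1/9x ⇒ -7/9x=2 ⇒ x=2/(-7/9)=-2.5714
Confirm numerically:
  x=-1.995: |R|=0.63302 <1
  x=-1.742: |R|=0.45950 <1
  x=-1.097: |R|=0.02218 <1
  x=-2.805: |R|=1.13850 >1
  x=-2.750: |R|=1.10638 >1
Stable set (-2.5714, 0).

(-2.5714, 0).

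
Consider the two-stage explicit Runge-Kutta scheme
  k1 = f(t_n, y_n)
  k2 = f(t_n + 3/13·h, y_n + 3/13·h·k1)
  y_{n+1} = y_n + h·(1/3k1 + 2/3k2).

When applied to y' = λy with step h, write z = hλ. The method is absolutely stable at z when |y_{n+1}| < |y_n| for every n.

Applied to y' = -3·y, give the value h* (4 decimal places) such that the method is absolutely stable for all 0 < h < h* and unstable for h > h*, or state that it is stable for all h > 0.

(-6.5000,0); λ=-3 ⇒ h* = (13/2)/3 = 2.1667.

On y'=λy, z=hλ:
  k1=λy_n ⇒ h·k1=z·y_n;  k2=λ(1+3/13z)y_n ⇒ h·k2=z(1+3/13z)y_n
  y_{n+1}/y_n = 1 + 1/3z + 2/3z(1+3/13z) = 1 + z + 2/13z²
  ⇒ R(z) = 1 + z + 2/13z².

Solve |R(x)|<1 on ℝ⁻.
x=-1.11: |R|=0.0796
R=1: x+2/13x²=0 ⇒ x=−13/2=-6.5000; min R=1−1/(4·2/13)=-0.6250>−1
Confirm numerically:
  x=-6.226: |R|=0.73755 <1
  x=-4.336: |R|=0.44355 <1
  x=-3.718: |R|=0.59130 <1
  x=-6.878: |R|=1.39998 >1
  x=-6.875: |R|=1.39663 >1
So |R|<1 on (-6.5000, 0).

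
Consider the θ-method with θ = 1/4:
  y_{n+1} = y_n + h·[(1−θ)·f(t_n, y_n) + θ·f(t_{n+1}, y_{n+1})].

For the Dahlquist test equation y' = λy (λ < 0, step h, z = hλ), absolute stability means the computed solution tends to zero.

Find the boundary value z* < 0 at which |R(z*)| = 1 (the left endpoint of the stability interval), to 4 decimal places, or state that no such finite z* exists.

z* = -4.0000.

On y'=λy, z=hλ:
  y_{n+1} = y_n + z·[3/4·y_n + 1/4·y_{n+1}] ⇒ (1 − 1/4z)y_{n+1} = (1 + 3/4z)y_n
  R(z) = (1 + 3/4z)/(1 − 1/4z).

Solve |R(x)|<1 on ℝ⁻.
x=-1.09: |R|=0.1434
R=−1: 1+3/4x = −1+1/4x ⇒ -1/2x=2 ⇒ x=2/(-1/2)=-4.0000
Confirm numerically:
  x=-3.100: |R|=0.74648 <1
  x=-2.684: |R|=0.60622 <1
  x=-2.224: |R|=0.42931 <1
  x=-4.537: |R|=1.12581 >1
  x=-4.492: |R|=1.11587 >1
  x=-4.024: |R|=1.00598 >1
Interval (-4.0000, 0).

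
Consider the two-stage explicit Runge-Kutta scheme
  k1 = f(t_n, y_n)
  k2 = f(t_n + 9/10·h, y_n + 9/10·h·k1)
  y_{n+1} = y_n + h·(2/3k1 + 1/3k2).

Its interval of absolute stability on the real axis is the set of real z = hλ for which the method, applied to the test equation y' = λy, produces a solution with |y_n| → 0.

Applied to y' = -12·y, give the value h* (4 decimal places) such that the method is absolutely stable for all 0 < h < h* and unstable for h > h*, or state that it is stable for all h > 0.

(-3.3333,0); λ=-12 ⇒ h* = (10/3)/12 = 0.2778.

With y'=λy (z=hλ):
  k1=λy_n ⇒ h·k1=z·y_n;  k2=λ(1+9/10z)y_n ⇒ h·k2=z(1+9/10z)y_n
  y_{n+1}/y_n = 1 + 2/3z + 1/3z(1+9/10z) = 1 + z + 3/10z²
  ⇒ R(z) = 1 + z + 3/10z².

Find x<0 with |R(x)|<1.
x=-1.08: |R|=0.2699
R=1: x+3/10x²=0 ⇒ x=−10/3=-3.3333; min R=1−1/(4·3/10)=0.1667>−1
Confirm numerically:
  x=-2.331: |R|=0.29907 <1
  x=-1.997: |R|=0.19940 <1
  x=-1.423: |R|=0.18448 <1
  x=-3.810: |R|=1.54483 >1
  x=-3.453: |R|=1.12396 >1
  x=-3.386: |R|=1.05350 >1
So |R|<1 on (-3.3333, 0).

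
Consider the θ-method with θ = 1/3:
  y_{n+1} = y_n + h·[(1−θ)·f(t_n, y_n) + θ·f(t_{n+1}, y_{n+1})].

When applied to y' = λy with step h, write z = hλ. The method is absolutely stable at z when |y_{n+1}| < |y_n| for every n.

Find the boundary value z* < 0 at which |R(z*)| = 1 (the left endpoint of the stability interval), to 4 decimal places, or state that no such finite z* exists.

z* = -6.0000.

Set f=λy, z=hλ:
  y_{n+1} = y_n + z·[2/3·y_n + 1/3·y_{n+1}] ⇒ (1 − 1/3z)y_{n+1} = (1 + 2/3z)y_n
  R(z) = (1 + 2/3z)/(1 − 1/3z).

Need |R(x)|<1, x<0.
x=-1.6: |R|=0.0435
R=−1: 1+2/3x = −1+1/3x ⇒ -1/3x=2 ⇒ x=2/(-1/3)=-6.0000
Confirm numerically:
  x=-5.900: |R|=0.98876 <1
  x=-5.666: |R|=0.96146 <1
  x=-5.246: |R|=0.90856 <1
  x=-3.598: |R|=0.63595 <1
  x=-6.424: |R|=1.04499 >1
  x=-6.298: |R|=1.03205 >1
So |R|<1 on (-6.0000, 0).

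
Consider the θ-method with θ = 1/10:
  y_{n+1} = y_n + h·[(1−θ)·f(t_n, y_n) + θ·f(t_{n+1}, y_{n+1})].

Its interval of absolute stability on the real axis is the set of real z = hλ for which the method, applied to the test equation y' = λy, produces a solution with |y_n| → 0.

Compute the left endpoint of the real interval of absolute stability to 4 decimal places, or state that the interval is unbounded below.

left endpoint -2.5000.

Set f=λy, z=hλ:
  y_{n+1} = y_n + z·[9/10·y_n + 1/10·y_{n+1}] ⇒ (1 − 1/10z)y_{n+1} = (1 + 9/10z)y_n
  ⇒ R(z) = (1 + 9/10z)/(1 − 1/10z).

Boundary: |R(x)|=1, x<0.
x=-1.21: |R|=0.0794
R=−1: 1+9/10x = −1+1/10x ⇒ -4/5x=2 ⇒ x=2/(-4/5)=-2.5000
Confirm numerically:
  x=-1.678: |R|=0.43689 <1
  x=-1.632: |R|=0.40303 <1
  x=-1.323: |R|=0.16842 <1
  x=-3.100: |R|=1.36641 >1
  x=-2.677: |R|=1.11170 >1
  x=-2.589: |R|=1.05656 >1
Interval (-2.5000, 0).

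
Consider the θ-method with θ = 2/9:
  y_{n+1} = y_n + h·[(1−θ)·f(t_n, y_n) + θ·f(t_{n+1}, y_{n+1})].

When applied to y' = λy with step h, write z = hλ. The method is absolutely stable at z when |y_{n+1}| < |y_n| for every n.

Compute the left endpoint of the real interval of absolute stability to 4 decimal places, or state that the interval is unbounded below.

On y'=λy, z=hλ:
  y_{n+1} = y_n + z·[7/9·y_n + 2/9·y_{n+1}] ⇒ (1 − 2/9z)y_{n+1} = (1 + 7/9z)y_n
  ⇒ R(z) = (1 + 7/9z)/(1 − 2/9z).

Boundary: |R(x)|=1, x<0.
x=-0.64: |R|=0.4397
R=−1: 1+7/9x = −1+2/9x ⇒ -5/9x=2 ⇒ x=2/(-5/9)=-3.6000
Confirm numerically:
  x=-2.216: |R|=0.48481 <1
  x=-2.183: |R|=0.46992 <1
  x=-2.132: |R|=0.44662 <1
  x=-2.129: |R|=0.44524 <1
  x=-4.062: |R|=1.13490 >1
  x=-4.042: |R|=1.12936 >1
Interval (-3.6000, 0).

left endpoint -3.6000.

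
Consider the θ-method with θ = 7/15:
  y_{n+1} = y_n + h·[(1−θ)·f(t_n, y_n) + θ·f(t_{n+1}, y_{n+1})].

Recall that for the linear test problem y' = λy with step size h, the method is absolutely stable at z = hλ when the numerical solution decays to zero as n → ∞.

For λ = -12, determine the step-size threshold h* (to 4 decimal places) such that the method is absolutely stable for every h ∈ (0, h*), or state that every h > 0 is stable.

Test eqn y'=λy, z=hλ:
  y_{n+1} = y_n + z·[8/15·y_n + 7/15·y_{n+1}] ⇒ (1 − 7/15z)y_{n+1} = (1 + 8/15z)y_n
  Hence R(z) = (1 + 8/15z)/(1 − 7/15z).

Solve |R(x)|<1 on ℝ⁻.
x=-1.57: |R|=0.0939
R=−1: 1+8/15x = −1+7/15x ⇒ -1/15x=2 ⇒ x=2/(-1/15)=-30.0000
Confirm numerically:
  x=-29.425: |R|=0.99740 <1
  x=-24.062: |R|=0.96763 <1
  x=-22.779: |R|=0.95861 <1
  x=-14.710: |R|=0.87039 <1
  x=-30.392: |R|=1.00172 >1
  x=-30.368: |R|=1.00162 >1
  x=-30.356: |R|=1.00156 >1
Interval (-30.0000, 0).

(-30.0000,0); λ=-12 ⇒ h* = (30)/12 = 2.5000.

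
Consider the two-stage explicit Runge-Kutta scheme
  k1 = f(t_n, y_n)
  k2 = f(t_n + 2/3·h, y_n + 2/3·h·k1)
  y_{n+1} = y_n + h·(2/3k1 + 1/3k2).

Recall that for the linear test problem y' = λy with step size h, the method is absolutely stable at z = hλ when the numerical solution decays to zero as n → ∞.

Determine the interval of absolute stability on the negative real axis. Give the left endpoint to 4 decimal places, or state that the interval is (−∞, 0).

(-4.5000, 0).

Set f=λy, z=hλ:
  k1=λy_n ⇒ h·k1=z·y_n;  k2=λ(1+2/3z)y_n ⇒ h·k2=z(1+2/3z)y_n
  y_{n+1}/y_n = 1 + 2/3z + 1/3z(1+2/3z) = 1 + z + 2/9z²
  ⇒ R(z) = 1 + z + 2/9z².

Boundary: |R(x)|=1, x<0.
x=-0.86: |R|=0.3044
R=1: x+2/9x²=0 ⇒ x=−9/2=-4.5000; min R=1−1/(4·2/9)=-0.1250>−1
Confirm numerically:
  x=-4.308: |R|=0.81619 <1
  x=-3.820: |R|=0.42276 <1
  x=-2.590: |R|=0.09931 <1
  x=-4.667: |R|=1.17320 >1
  x=-4.588: |R|=1.08972 >1
Stable set (-4.5000, 0).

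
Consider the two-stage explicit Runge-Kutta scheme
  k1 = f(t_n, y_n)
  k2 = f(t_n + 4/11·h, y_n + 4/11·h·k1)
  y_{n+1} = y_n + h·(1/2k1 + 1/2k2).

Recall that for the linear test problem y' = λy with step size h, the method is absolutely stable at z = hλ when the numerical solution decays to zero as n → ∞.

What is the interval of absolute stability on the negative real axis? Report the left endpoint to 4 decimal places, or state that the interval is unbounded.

z∈(-5.5000,0).

On y'=λy, z=hλ:
  k1=λy_n ⇒ h·k1=z·y_n;  k2=λ(1+4/11z)y_n ⇒ h·k2=z(1+4/11z)y_n
  y_{n+1}/y_n = 1 + 1/2z + 1/2z(1+4/11z) = 1 + z + 2/11z²
  Hence R(z) = 1 + z + 2/11z².

Boundary: |R(x)|=1, x<0.
x=-1.46: |R|=0.0724
R=1: x+2/11x²=0 ⇒ x=−11/2=-5.5000; min R=1−1/(4·2/11)=-0.3750>−1
Confirm numerically:
  x=-5.396: |R|=0.89797 <1
  x=-4.379: |R|=0.10748 <1
  x=-3.286: |R|=0.32276 <1
  x=-3.246: |R|=0.33027 <1
  x=-5.954: |R|=1.49148 >1
  x=-5.915: |R|=1.44631 >1
  x=-5.643: |R|=1.14672 >1
Interval (-5.5000, 0).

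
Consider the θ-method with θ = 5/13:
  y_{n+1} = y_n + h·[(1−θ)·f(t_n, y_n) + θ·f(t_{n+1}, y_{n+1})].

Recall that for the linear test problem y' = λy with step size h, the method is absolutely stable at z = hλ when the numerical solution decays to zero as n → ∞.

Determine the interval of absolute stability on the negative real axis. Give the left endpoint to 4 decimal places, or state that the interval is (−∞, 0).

(-8.6667, 0).

Test eqn y'=λy, z=hλ:
  y_{n+1} = y_n + z·[8/13·y_n + 5/13·y_{n+1}] ⇒ (1 − 5/13z)y_{n+1} = (1 + 8/13z)y_n
  ⇒ R(z) = (1 + 8/13z)/(1 − 5/13z).

Find x<0 with |R(x)|<1.
x=-0.82: |R|=0.3766
R=−1: 1+8/13x = −1+5/13x ⇒ -3/13x=2 ⇒ x=2/(-3/13)=-8.6667
Confirm numerically:
  x=-8.186: |R|=0.97326 <1
  x=-6.366: |R|=0.84604 <1
  x=-6.073: |R|=0.82057 <1
  x=-3.926: |R|=0.56414 <1
  x=-9.244: |R|=1.02925 >1
  x=-8.957: |R|=1.01507 >1
  x=-8.773: |R|=1.00561 >1
So |R|<1 on (-8.6667, 0).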